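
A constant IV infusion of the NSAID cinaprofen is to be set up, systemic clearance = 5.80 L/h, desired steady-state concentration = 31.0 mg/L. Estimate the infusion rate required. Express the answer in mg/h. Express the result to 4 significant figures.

179.8 mg/h

At steady state, infusion rate R₀ = Css × CL = 31.0 × 5.800 = 179.8 mg/h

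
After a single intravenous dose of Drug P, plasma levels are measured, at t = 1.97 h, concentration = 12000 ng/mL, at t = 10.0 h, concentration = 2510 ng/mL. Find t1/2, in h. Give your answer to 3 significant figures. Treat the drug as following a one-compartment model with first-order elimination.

3.56 h

k = ln(C₁/C₂) / (t₂ − t₁) = ln(12000/2510) / (10.0 − 1.97)
  = 1.565 / 8.030 = 0.1949 h⁻¹
t½ = ln2 / k = 0.693147 / 0.1949 = 3.556 h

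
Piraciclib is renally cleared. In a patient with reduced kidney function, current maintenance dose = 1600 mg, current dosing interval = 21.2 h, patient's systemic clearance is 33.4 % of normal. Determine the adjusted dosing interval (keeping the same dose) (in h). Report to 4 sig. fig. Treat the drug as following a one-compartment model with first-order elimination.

63.47 h

To keep the same average steady-state level, dosing rate must scale with clearance.
CL ratio = 33.4 / 100 = 0.3340
New interval (same dose) = 21.2 / 0.3340 = 63.47 h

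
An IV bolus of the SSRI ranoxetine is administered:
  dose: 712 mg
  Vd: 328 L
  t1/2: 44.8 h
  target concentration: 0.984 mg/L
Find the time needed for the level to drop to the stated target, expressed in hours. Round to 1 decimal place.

51.1 h

C₀ = Dose / Vd = 712.0 / 328 = 2.171 mg/L
k = ln2 / t½ = 0.693147 / 44.8 = 0.01547 h⁻¹
t = ln(C₀ / C) / k = ln(2.171 / 0.984) / 0.01547
  = ln(2.206) / 0.01547 = 0.7912 / 0.01547 = 51.14 h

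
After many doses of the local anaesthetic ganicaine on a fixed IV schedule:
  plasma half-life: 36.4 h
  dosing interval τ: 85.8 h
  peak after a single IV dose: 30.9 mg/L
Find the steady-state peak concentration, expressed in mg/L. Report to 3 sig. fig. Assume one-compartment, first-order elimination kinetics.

k = ln2 / t½ = 0.693147 / 36.4 = 0.01904 h⁻¹
e^(−kτ) = e^(−0.01904 × 85.8) = 0.1952
Accumulation ratio R = 1 / (1 − e^(−kτ)) = 1 / (1 − 0.1952) = 1.243
Steady-state peak = C₀ × R = 30.9 × 1.243 = 38.41 mg/L

38.4 mg/L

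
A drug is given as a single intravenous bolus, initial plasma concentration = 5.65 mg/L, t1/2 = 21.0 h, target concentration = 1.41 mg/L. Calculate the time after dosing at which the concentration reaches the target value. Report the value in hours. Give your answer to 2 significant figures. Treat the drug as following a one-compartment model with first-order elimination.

k = ln2 / t½ = 0.693147 / 21.0 = 0.03301 h⁻¹
t = ln(C₀ / C) / k = ln(5.650 / 1.41) / 0.03301
  = ln(4.007) / 0.03301 = 1.388 / 0.03301 = 42.05 h

42 h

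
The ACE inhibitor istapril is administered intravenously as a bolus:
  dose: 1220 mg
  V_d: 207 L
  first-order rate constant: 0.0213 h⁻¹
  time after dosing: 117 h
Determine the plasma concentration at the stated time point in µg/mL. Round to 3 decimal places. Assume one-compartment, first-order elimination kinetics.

0.488 µg/mL

C₀ = Dose / Vd = 1220 / 207 = 5.894 mg/L
C = C₀ · e^(−k·t) = 5.894 × e^(−0.02130 × 117)
  = 5.894 × 0.08274 = 0.4877 mg/L
(0.4877 mg/L = 0.4877 µg/mL)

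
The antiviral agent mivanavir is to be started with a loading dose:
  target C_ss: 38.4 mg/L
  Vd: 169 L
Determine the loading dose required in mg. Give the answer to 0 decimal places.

LD = Css × Vd = 38.4 × 169 = 6490 mg

6490 mg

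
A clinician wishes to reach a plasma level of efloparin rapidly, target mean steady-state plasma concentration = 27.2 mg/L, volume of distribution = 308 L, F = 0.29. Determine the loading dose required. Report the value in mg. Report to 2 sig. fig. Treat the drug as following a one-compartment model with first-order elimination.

29000 mg

LD = Css × Vd / F = 27.2 × 308 / 0.29 = 28890 mg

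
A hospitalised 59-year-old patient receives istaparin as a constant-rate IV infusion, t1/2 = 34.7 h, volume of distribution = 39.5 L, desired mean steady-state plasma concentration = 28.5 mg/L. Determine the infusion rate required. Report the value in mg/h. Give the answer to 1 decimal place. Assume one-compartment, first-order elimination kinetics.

22.5 mg/h

k = ln2 / t½ = 0.693147 / 34.7 = 0.01998 h⁻¹
CL = k × Vd = 0.01998 × 39.5 = 0.7892 L/h
At steady state, infusion rate R₀ = Css × CL = 28.5 × 0.7892 = 22.49 mg/h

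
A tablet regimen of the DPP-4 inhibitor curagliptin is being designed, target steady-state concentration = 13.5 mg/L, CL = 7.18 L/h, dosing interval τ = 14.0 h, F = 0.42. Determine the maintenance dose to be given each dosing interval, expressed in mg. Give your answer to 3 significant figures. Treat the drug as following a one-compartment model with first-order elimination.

3230 mg

At steady state, F × (Dose/τ) = Css × CL.
Dose = Css × CL × τ / F = 13.5 × 7.180 × 14.0 / 0.42 = 3231 mg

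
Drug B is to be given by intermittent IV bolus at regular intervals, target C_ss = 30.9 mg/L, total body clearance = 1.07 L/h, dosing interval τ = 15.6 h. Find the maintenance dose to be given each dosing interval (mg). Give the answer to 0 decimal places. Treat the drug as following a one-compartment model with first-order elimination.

At steady state, Dose/τ = Css × CL.
Dose = Css × CL × τ = 30.9 × 1.070 × 15.6 = 515.8 mg

516 mg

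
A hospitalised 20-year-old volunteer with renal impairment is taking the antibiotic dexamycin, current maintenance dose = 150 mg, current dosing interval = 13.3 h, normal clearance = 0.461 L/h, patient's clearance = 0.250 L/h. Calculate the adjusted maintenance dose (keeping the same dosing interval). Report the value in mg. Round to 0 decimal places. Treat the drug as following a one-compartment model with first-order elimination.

To keep the same average steady-state level, dosing rate must scale with clearance.
CL ratio = 0.250 / 0.461 = 0.5423
New dose (same interval) = 150 × 0.5423 = 81.35 mg

81 mg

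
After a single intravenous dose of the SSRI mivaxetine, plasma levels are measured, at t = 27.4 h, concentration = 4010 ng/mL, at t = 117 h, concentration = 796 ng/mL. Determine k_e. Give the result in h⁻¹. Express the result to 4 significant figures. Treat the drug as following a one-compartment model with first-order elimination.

k = ln(C₁/C₂) / (t₂ − t₁) = ln(4010/796) / (117 − 27.4)
  = 1.617 / 89.60 = 0.01805 h⁻¹

0.01805 h⁻¹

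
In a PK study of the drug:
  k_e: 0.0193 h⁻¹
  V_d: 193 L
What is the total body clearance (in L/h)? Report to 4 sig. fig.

CL = k × Vd = 0.0193 × 193 = 3.725 L/h

3.725 L/h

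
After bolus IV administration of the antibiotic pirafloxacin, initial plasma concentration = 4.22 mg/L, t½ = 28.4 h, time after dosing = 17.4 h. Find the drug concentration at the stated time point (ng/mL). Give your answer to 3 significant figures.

2760 ng/mL

k = ln2 / t½ = 0.693147 / 28.4 = 0.02441 h⁻¹
C = C₀ · e^(−k·t) = 4.220 × e^(−0.02441 × 17.4)
  = 4.220 × 0.6539 = 2.759 mg/L
Convert: 2.759 mg/L × 1000 = 2759 ng/mL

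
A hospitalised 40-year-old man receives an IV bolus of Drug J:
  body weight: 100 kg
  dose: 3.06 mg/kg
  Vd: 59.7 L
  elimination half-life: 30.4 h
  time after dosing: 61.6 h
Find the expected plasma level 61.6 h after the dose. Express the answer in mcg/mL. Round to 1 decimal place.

1.3 mcg/mL

Total dose = 3.06 × 100 = 306.0 mg
C₀ = Dose / Vd = 306.0 / 59.7 = 5.126 mg/L
k = ln2 / t½ = 0.693147 / 30.4 = 0.02280 h⁻¹
C = C₀ · e^(−k·t) = 5.126 × e^(−0.02280 × 61.6)
  = 5.126 × 0.2455 = 1.258 mg/L
(1.258 mg/L = 1.258 mcg/mL)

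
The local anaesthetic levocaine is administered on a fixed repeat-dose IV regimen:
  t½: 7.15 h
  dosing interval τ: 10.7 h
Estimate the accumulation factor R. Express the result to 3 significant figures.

k = ln2 / t½ = 0.693147 / 7.15 = 0.09694 h⁻¹
e^(−kτ) = e^(−0.09694 × 10.7) = 0.3544
Accumulation ratio R = 1 / (1 − e^(−kτ)) = 1 / (1 − 0.3544) = 1.549

1.55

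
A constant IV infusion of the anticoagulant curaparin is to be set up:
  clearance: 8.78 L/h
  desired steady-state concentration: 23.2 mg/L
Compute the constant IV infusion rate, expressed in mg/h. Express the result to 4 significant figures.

203.7 mg/h

At steady state, infusion rate R₀ = Css × CL = 23.2 × 8.780 = 203.7 mg/h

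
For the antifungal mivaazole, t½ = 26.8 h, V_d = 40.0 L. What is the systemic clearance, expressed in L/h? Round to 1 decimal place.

1.0 L/h

k = ln2 / t½ = 0.693147 / 26.8 = 0.02586 h⁻¹
CL = k × Vd = 0.02586 × 40.0 = 1.034 L/h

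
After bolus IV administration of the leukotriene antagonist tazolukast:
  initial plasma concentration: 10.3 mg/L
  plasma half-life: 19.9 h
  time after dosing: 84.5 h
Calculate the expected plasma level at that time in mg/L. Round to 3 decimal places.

0.543 mg/L

k = ln2 / t½ = 0.693147 / 19.9 = 0.03483 h⁻¹
C = C₀ · e^(−k·t) = 10.30 × e^(−0.03483 × 84.5)
  = 10.30 × 0.05270 = 0.5428 mg/L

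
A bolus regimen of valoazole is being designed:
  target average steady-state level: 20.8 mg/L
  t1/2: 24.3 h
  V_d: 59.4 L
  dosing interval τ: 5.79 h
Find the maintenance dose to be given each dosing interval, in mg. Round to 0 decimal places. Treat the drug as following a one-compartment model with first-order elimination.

204 mg

k = ln2 / t½ = 0.693147 / 24.3 = 0.02852 h⁻¹
CL = k × Vd = 0.02852 × 59.4 = 1.694 L/h
At steady state, Dose/τ = Css × CL.
Dose = Css × CL × τ = 20.8 × 1.694 × 5.79 = 204.0 mg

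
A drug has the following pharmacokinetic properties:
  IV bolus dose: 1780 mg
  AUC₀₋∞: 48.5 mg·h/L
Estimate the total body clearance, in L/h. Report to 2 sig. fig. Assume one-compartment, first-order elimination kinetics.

37 L/h

CL = Dose / AUC = 1780 / 48.5 = 36.70 L/h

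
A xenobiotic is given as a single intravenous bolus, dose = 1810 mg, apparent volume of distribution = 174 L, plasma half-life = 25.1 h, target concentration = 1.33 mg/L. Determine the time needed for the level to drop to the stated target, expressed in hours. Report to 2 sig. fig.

74 h

C₀ = Dose / Vd = 1810 / 174 = 10.40 mg/L
k = ln2 / t½ = 0.693147 / 25.1 = 0.02762 h⁻¹
t = ln(C₀ / C) / k = ln(10.40 / 1.33) / 0.02762
  = ln(7.820) / 0.02762 = 2.057 / 0.02762 = 74.48 h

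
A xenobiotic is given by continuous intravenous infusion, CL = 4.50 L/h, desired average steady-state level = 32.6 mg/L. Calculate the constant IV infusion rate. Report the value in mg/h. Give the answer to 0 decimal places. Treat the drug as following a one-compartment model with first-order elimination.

At steady state, infusion rate R₀ = Css × CL = 32.6 × 4.500 = 146.7 mg/h

147 mg/h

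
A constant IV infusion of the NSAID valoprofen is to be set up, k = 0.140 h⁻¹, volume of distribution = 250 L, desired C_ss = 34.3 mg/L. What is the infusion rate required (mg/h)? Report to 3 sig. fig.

1200 mg/h

CL = k × Vd = 0.1400 × 250 = 35.00 L/h
At steady state, infusion rate R₀ = Css × CL = 34.3 × 35.00 = 1201 mg/h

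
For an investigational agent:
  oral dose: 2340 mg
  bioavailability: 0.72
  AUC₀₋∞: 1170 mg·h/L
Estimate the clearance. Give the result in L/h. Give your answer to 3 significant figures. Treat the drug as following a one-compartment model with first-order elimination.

1.44 L/h

CL = F·Dose / AUC = 0.72 × 2340 / 1170 = 1.440 L/h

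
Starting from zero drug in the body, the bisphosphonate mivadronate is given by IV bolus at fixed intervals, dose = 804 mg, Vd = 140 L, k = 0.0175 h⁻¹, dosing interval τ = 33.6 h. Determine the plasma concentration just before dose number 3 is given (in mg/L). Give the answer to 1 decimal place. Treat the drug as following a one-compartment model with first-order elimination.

5.0 mg/L

C₀ per dose = Dose / Vd = 804 / 140 = 5.743 mg/L
Fraction remaining after one interval: r = e^(−kτ) = e^(−0.01750 × 33.6) = 0.5554
Before dose 3, 2 doses have been given (aged 1τ, 2τ).
C_trough = C₀ × (r + r²) = 5.743 × (0.5554 + 0.3085) = 4.961 mg/L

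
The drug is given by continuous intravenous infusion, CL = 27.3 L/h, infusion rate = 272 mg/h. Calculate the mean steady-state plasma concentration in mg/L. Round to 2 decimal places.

At steady state Css = R₀ / CL = 272 / 27.30 = 9.963 mg/L

9.96 mg/L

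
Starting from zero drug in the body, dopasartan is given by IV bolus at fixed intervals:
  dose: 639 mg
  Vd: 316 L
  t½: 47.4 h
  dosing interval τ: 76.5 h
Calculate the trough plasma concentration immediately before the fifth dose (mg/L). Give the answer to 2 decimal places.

C₀ per dose = Dose / Vd = 639 / 316 = 2.022 mg/L
k = ln2 / t½ = 0.693147 / 47.4 = 0.01462 h⁻¹
Fraction remaining after one interval: r = e^(−kτ) = e^(−0.01462 × 76.5) = 0.3268
Before dose 5, 4 doses have been given (aged 1τ, 2τ, 3τ, 4τ).
C_trough = C₀ × (r + r² + … + r^4) = C₀ × r(1−r^4)/(1−r)
        = 2.022 × 0.3268 × (1 − 0.01141) / (1 − 0.3268) = 0.9704 mg/L

0.97 mg/L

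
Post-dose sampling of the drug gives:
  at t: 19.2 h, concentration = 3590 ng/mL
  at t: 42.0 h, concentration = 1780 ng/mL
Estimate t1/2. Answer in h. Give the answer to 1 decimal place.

k = ln(C₁/C₂) / (t₂ − t₁) = ln(3590/1780) / (42.0 − 19.2)
  = 0.7015 / 22.80 = 0.03077 h⁻¹
t½ = ln2 / k = 0.693147 / 0.03077 = 22.53 h

22.5 h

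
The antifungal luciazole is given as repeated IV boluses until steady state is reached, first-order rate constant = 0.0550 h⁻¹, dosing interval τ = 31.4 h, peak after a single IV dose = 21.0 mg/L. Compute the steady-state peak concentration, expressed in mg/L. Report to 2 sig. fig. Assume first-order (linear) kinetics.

26 mg/L

e^(−kτ) = e^(−0.05500 × 31.4) = 0.1778
Accumulation ratio R = 1 / (1 − e^(−kτ)) = 1 / (1 − 0.1778) = 1.216
Steady-state peak = C₀ × R = 21.0 × 1.216 = 25.54 mg/L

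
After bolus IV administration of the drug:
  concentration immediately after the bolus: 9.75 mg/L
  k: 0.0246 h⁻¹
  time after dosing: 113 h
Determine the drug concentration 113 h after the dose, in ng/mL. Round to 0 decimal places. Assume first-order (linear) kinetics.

605 ng/mL

C = C₀ · e^(−k·t) = 9.750 × e^(−0.02460 × 113)
  = 9.750 × 0.06205 = 0.6050 mg/L
Convert: 0.6050 mg/L × 1000 = 605.0 ng/mL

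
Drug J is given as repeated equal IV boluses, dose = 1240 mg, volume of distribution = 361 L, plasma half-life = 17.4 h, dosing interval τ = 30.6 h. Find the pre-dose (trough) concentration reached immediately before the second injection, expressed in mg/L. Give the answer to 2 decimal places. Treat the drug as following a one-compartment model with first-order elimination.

C₀ per dose = Dose / Vd = 1240 / 361 = 3.435 mg/L
k = ln2 / t½ = 0.693147 / 17.4 = 0.03984 h⁻¹
Fraction remaining after one interval: r = e^(−kτ) = e^(−0.03984 × 30.6) = 0.2955
Before dose 2, 1 dose has been given (aged 1τ).
C_trough = C₀ × r = 3.435 × 0.2955 = 1.015 mg/L

1.02 mg/L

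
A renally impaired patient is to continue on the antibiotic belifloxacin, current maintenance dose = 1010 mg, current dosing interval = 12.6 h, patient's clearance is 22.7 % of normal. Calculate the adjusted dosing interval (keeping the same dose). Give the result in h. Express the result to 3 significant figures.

55.5 h

To keep the same average steady-state level, dosing rate must scale with clearance.
CL ratio = 22.7 / 100 = 0.2270
New interval (same dose) = 12.6 / 0.2270 = 55.51 h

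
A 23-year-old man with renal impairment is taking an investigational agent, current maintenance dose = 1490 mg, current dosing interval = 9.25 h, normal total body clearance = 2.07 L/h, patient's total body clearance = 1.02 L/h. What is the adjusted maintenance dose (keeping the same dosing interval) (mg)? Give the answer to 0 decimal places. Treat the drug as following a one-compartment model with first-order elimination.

734 mg

To keep the same average steady-state level, dosing rate must scale with clearance.
CL ratio = 1.02 / 2.07 = 0.4928
New dose (same interval) = 1490 × 0.4928 = 734.3 mg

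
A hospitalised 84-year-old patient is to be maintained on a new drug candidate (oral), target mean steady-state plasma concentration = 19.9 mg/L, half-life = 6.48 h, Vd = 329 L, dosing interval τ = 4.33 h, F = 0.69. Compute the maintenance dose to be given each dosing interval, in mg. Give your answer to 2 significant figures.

k = ln2 / t½ = 0.693147 / 6.48 = 0.1070 h⁻¹
CL = k × Vd = 0.1070 × 329 = 35.20 L/h
At steady state, F × (Dose/τ) = Css × CL.
Dose = Css × CL × τ / F = 19.9 × 35.20 × 4.33 / 0.69 = 4396 mg

4400 mg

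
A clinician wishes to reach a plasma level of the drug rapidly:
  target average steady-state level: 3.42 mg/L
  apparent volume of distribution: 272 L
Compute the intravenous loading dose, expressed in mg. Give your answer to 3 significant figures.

930 mg

LD = Css × Vd = 3.42 × 272 = 930.2 mg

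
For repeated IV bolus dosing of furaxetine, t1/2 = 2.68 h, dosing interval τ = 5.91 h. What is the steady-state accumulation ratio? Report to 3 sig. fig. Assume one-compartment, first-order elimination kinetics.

1.28

k = ln2 / t½ = 0.693147 / 2.68 = 0.2586 h⁻¹
e^(−kτ) = e^(−0.2586 × 5.91) = 0.2169
Accumulation ratio R = 1 / (1 − e^(−kτ)) = 1 / (1 − 0.2169) = 1.277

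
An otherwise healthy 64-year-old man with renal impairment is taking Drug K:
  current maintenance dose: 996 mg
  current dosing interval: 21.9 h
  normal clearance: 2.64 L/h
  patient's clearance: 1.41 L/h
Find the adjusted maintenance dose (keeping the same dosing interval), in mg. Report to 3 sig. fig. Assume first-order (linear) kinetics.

To keep the same average steady-state level, dosing rate must scale with clearance.
CL ratio = 1.41 / 2.64 = 0.5341
New dose (same interval) = 996 × 0.5341 = 532.0 mg

532 mg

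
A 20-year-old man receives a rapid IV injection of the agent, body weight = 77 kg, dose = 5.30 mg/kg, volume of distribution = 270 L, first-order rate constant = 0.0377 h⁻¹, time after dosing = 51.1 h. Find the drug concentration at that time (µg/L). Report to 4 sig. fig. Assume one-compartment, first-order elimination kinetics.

Total dose = 5.30 × 77 = 408.1 mg
C₀ = Dose / Vd = 408.1 / 270 = 1.511 mg/L
C = C₀ · e^(−k·t) = 1.511 × e^(−0.03770 × 51.1)
  = 1.511 × 0.1457 = 0.2202 mg/L
Convert: 0.2202 mg/L × 1000 = 220.2 µg/L

220.2 µg/L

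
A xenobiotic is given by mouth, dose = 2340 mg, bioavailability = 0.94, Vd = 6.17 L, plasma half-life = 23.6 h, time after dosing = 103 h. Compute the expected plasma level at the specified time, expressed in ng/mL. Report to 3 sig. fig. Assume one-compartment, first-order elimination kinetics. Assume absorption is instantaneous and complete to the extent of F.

Amount reaching circulation = F × Dose = 0.94 × 2340 = 2200 mg
C₀ = F·Dose / Vd = 2200 / 6.17 = 356.6 mg/L
k = ln2 / t½ = 0.693147 / 23.6 = 0.02937 h⁻¹
C = C₀ · e^(−k·t) = 356.6 × e^(−0.02937 × 103)
  = 356.6 × 0.04855 = 17.31 mg/L
Convert: 17.31 mg/L × 1000 = 17310 ng/mL

17300 ng/mL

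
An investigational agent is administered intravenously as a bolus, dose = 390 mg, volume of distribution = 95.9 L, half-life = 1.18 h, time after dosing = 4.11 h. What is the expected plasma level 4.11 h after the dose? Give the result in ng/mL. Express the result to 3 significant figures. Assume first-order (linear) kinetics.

364 ng/mL

C₀ = Dose / Vd = 390.0 / 95.9 = 4.067 mg/L
k = ln2 / t½ = 0.693147 / 1.18 = 0.5874 h⁻¹
C = C₀ · e^(−k·t) = 4.067 × e^(−0.5874 × 4.11)
  = 4.067 × 0.08944 = 0.3638 mg/L
Convert: 0.3638 mg/L × 1000 = 363.8 ng/mL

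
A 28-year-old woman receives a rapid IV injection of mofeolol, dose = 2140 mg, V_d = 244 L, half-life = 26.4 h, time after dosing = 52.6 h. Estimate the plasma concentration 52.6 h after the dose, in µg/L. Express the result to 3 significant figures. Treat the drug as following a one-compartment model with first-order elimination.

2200 µg/L

C₀ = Dose / Vd = 2140 / 244 = 8.770 mg/L
k = ln2 / t½ = 0.693147 / 26.4 = 0.02626 h⁻¹
C = C₀ · e^(−k·t) = 8.770 × e^(−0.02626 × 52.6)
  = 8.770 × 0.2513 = 2.204 mg/L
Convert: 2.204 mg/L × 1000 = 2204 µg/L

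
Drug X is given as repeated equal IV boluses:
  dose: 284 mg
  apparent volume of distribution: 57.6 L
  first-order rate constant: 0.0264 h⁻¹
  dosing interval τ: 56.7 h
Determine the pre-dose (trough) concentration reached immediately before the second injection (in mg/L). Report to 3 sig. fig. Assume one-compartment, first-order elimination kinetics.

C₀ per dose = Dose / Vd = 284 / 57.6 = 4.931 mg/L
Fraction remaining after one interval: r = e^(−kτ) = e^(−0.02640 × 56.7) = 0.2238
Before dose 2, 1 dose has been given (aged 1τ).
C_trough = C₀ × r = 4.931 × 0.2238 = 1.104 mg/L

1.10 mg/L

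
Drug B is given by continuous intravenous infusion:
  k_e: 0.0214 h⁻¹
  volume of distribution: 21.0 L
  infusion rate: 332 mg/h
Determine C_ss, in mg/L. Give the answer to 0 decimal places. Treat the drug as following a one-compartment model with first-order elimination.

CL = k × Vd = 0.02140 × 21.0 = 0.4494 L/h
At steady state Css = R₀ / CL = 332 / 0.4494 = 738.8 mg/L

739 mg/L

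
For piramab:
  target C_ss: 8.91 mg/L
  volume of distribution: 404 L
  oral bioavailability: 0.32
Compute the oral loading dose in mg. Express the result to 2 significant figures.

LD = Css × Vd / F = 8.91 × 404 / 0.32 = 11250 mg

11000 mg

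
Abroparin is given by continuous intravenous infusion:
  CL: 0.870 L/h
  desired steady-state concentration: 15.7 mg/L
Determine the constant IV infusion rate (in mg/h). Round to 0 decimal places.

14 mg/h

At steady state, infusion rate R₀ = Css × CL = 15.7 × 0.8700 = 13.66 mg/h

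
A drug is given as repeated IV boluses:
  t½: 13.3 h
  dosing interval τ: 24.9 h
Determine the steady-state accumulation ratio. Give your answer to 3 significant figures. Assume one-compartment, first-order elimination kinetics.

1.38

k = ln2 / t½ = 0.693147 / 13.3 = 0.05212 h⁻¹
e^(−kτ) = e^(−0.05212 × 24.9) = 0.2731
Accumulation ratio R = 1 / (1 − e^(−kτ)) = 1 / (1 − 0.2731) = 1.376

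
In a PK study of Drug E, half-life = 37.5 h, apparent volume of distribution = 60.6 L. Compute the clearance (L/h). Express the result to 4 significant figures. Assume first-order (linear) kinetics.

k = ln2 / t½ = 0.693147 / 37.5 = 0.01848 h⁻¹
CL = k × Vd = 0.01848 × 60.6 = 1.120 L/h

1.120 L/h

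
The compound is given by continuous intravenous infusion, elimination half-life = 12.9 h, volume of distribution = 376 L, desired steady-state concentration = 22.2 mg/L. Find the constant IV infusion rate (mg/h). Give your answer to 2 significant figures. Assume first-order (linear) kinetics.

450 mg/h

k = ln2 / t½ = 0.693147 / 12.9 = 0.05373 h⁻¹
CL = k × Vd = 0.05373 × 376 = 20.20 L/h
At steady state, infusion rate R₀ = Css × CL = 22.2 × 20.20 = 448.4 mg/h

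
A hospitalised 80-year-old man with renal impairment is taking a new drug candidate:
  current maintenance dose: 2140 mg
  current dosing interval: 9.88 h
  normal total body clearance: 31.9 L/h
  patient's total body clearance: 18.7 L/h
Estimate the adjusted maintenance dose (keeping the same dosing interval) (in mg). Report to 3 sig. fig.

To keep the same average steady-state level, dosing rate must scale with clearance.
CL ratio = 18.7 / 31.9 = 0.5862
New dose (same interval) = 2140 × 0.5862 = 1254 mg

1250 mg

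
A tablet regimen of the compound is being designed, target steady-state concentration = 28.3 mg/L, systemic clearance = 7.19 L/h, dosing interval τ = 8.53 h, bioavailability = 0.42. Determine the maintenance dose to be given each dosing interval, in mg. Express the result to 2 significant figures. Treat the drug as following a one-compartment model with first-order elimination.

4100 mg

At steady state, F × (Dose/τ) = Css × CL.
Dose = Css × CL × τ / F = 28.3 × 7.190 × 8.53 / 0.42 = 4133 mg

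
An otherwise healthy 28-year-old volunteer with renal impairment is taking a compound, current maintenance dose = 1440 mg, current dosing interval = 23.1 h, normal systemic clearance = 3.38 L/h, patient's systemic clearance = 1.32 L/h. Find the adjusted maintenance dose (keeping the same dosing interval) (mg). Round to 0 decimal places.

To keep the same average steady-state level, dosing rate must scale with clearance.
CL ratio = 1.32 / 3.38 = 0.3905
New dose (same interval) = 1440 × 0.3905 = 562.3 mg

562 mg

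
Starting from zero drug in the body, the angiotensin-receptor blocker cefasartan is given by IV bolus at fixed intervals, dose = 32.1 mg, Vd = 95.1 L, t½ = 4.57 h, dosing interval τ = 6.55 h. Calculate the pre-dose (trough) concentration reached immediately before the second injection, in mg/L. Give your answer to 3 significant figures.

0.125 mg/L

C₀ per dose = Dose / Vd = 32.1 / 95.1 = 0.3375 mg/L
k = ln2 / t½ = 0.693147 / 4.57 = 0.1517 h⁻¹
Fraction remaining after one interval: r = e^(−kτ) = e^(−0.1517 × 6.55) = 0.3702
Before dose 2, 1 dose has been given (aged 1τ).
C_trough = C₀ × r = 0.3375 × 0.3702 = 0.1249 mg/L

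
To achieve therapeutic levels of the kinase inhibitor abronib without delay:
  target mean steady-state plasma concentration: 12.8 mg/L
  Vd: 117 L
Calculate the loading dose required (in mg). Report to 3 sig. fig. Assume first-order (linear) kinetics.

LD = Css × Vd = 12.8 × 117 = 1498 mg

1500 mg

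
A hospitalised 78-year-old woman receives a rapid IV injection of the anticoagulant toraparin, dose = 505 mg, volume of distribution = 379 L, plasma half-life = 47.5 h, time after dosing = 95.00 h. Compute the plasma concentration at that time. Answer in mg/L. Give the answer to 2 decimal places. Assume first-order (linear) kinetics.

0.33 mg/L

C₀ = Dose / Vd = 505.0 / 379 = 1.332 mg/L
k = ln2 / t½ = 0.693147 / 47.5 = 0.01459 h⁻¹
t / t½ = 95.00 / 47.5 = 2 half-lives
C = C₀ × (1/2)^2 = 1.332 × 0.2500 = 0.3330 mg/L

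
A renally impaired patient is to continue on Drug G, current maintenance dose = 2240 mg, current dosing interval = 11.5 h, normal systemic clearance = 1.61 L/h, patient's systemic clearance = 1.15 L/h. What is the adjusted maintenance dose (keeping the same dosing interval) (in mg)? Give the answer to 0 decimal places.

1600 mg

To keep the same average steady-state level, dosing rate must scale with clearance.
CL ratio = 1.15 / 1.61 = 0.7143
New dose (same interval) = 2240 × 0.7143 = 1600 mg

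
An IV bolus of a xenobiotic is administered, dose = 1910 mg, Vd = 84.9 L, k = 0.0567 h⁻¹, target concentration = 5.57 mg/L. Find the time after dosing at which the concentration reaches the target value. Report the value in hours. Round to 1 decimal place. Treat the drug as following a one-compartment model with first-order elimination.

C₀ = Dose / Vd = 1910 / 84.9 = 22.50 mg/L
t = ln(C₀ / C) / k = ln(22.50 / 5.57) / 0.05670
  = ln(4.039) / 0.05670 = 1.396 / 0.05670 = 24.62 h

24.6 h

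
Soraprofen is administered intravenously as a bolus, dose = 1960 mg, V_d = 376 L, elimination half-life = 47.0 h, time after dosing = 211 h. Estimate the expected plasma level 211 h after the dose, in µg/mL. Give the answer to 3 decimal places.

C₀ = Dose / Vd = 1960 / 376 = 5.213 mg/L
k = ln2 / t½ = 0.693147 / 47.0 = 0.01475 h⁻¹
C = C₀ · e^(−k·t) = 5.213 × e^(−0.01475 × 211)
  = 5.213 × 0.04450 = 0.2320 mg/L
(0.2320 mg/L = 0.2320 µg/mL)

0.232 µg/mL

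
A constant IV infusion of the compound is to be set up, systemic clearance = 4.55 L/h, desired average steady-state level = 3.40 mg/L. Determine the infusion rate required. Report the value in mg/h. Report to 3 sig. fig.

At steady state, infusion rate R₀ = Css × CL = 3.40 × 4.550 = 15.47 mg/h

15.5 mg/h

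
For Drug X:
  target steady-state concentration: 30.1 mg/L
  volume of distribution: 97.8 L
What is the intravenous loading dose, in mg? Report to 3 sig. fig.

LD = Css × Vd = 30.1 × 97.8 = 2944 mg

2940 mg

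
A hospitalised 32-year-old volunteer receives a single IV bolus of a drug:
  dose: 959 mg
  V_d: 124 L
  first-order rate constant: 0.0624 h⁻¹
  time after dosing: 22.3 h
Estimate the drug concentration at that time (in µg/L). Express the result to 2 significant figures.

C₀ = Dose / Vd = 959.0 / 124 = 7.734 mg/L
C = C₀ · e^(−k·t) = 7.734 × e^(−0.06240 × 22.3)
  = 7.734 × 0.2487 = 1.923 mg/L
Convert: 1.923 mg/L × 1000 = 1923 µg/L

1900 µg/L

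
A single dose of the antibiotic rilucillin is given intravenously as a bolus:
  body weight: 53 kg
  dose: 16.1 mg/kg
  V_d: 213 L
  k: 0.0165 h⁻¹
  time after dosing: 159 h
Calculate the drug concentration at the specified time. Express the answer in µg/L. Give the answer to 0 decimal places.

Total dose = 16.1 × 53 = 853.3 mg
C₀ = Dose / Vd = 853.3 / 213 = 4.006 mg/L
C = C₀ · e^(−k·t) = 4.006 × e^(−0.01650 × 159)
  = 4.006 × 0.07255 = 0.2906 mg/L
Convert: 0.2906 mg/L × 1000 = 290.6 µg/L

291 µg/L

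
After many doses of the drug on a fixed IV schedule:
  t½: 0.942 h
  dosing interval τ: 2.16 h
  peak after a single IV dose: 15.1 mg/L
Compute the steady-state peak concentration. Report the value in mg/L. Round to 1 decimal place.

19.0 mg/L

k = ln2 / t½ = 0.693147 / 0.942 = 0.7358 h⁻¹
e^(−kτ) = e^(−0.7358 × 2.16) = 0.2041
Accumulation ratio R = 1 / (1 − e^(−kτ)) = 1 / (1 − 0.2041) = 1.256
Steady-state peak = C₀ × R = 15.1 × 1.256 = 18.97 mg/L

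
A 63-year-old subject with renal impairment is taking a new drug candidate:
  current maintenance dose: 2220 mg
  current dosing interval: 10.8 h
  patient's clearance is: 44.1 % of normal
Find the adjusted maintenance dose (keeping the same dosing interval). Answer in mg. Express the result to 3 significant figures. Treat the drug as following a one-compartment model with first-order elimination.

To keep the same average steady-state level, dosing rate must scale with clearance.
CL ratio = 44.1 / 100 = 0.4410
New dose (same interval) = 2220 × 0.4410 = 979.0 mg

979 mg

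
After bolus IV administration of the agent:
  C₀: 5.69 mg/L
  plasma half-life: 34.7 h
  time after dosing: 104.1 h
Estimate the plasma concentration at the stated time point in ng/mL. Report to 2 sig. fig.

k = ln2 / t½ = 0.693147 / 34.7 = 0.01998 h⁻¹
t / t½ = 104.1 / 34.7 = 3 half-lives
C = C₀ × (1/2)^3 = 5.690 × 0.1250 = 0.7113 mg/L
Convert: 0.7113 mg/L × 1000 = 711.3 ng/mL

710 ng/mL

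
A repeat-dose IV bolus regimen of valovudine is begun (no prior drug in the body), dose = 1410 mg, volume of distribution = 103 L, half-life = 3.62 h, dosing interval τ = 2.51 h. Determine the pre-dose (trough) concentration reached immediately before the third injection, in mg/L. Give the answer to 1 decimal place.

C₀ per dose = Dose / Vd = 1410 / 103 = 13.69 mg/L
k = ln2 / t½ = 0.693147 / 3.62 = 0.1915 h⁻¹
Fraction remaining after one interval: r = e^(−kτ) = e^(−0.1915 × 2.51) = 0.6184
Before dose 3, 2 doses have been given (aged 1τ, 2τ).
C_trough = C₀ × (r + r²) = 13.69 × (0.6184 + 0.3824) = 13.70 mg/L

13.7 mg/L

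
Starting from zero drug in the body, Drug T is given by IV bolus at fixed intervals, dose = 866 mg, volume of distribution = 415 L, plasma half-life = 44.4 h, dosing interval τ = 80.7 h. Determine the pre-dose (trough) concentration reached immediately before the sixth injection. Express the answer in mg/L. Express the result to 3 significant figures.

0.825 mg/L

C₀ per dose = Dose / Vd = 866 / 415 = 2.087 mg/L
k = ln2 / t½ = 0.693147 / 44.4 = 0.01561 h⁻¹
Fraction remaining after one interval: r = e^(−kτ) = e^(−0.01561 × 80.7) = 0.2837
Before dose 6, 5 doses have been given (aged 1τ, 2τ, 3τ, 4τ, 5τ).
C_trough = C₀ × (r + r² + … + r^5) = C₀ × r(1−r^5)/(1−r)
        = 2.087 × 0.2837 × (1 − 0.001838) / (1 − 0.2837) = 0.8251 mg/L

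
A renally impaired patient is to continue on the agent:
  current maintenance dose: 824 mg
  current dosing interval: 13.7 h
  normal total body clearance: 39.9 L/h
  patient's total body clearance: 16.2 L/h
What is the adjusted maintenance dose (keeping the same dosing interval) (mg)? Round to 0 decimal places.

To keep the same average steady-state level, dosing rate must scale with clearance.
CL ratio = 16.2 / 39.9 = 0.4060
New dose (same interval) = 824 × 0.4060 = 334.5 mg

335 mg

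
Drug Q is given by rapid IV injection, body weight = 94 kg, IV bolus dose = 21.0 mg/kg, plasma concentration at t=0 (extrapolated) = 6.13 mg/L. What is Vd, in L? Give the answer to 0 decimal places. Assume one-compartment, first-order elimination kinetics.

Dose = 21.0 × 94 = 1974 mg
Vd = Dose / C₀ = 1974 / 6.13 = 322.0 L

322 L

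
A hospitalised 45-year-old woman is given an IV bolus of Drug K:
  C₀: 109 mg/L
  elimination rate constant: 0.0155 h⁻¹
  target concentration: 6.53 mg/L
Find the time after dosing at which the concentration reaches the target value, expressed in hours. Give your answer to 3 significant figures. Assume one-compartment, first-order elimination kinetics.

182 h

t = ln(C₀ / C) / k = ln(109.0 / 6.53) / 0.01550
  = ln(16.69) / 0.01550 = 2.815 / 0.01550 = 181.6 h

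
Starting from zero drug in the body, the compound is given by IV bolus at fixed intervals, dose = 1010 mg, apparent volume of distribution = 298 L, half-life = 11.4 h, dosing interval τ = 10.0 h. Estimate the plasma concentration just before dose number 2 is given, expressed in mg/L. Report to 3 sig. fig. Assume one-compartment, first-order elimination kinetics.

C₀ per dose = Dose / Vd = 1010 / 298 = 3.389 mg/L
k = ln2 / t½ = 0.693147 / 11.4 = 0.06080 h⁻¹
Fraction remaining after one interval: r = e^(−kτ) = e^(−0.06080 × 10.0) = 0.5444
Before dose 2, 1 dose has been given (aged 1τ).
C_trough = C₀ × r = 3.389 × 0.5444 = 1.845 mg/L

1.85 mg/L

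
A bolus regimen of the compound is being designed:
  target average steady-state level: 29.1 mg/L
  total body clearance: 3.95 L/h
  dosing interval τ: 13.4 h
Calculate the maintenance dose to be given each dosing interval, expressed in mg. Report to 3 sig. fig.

At steady state, Dose/τ = Css × CL.
Dose = Css × CL × τ = 29.1 × 3.950 × 13.4 = 1540 mg

1540 mg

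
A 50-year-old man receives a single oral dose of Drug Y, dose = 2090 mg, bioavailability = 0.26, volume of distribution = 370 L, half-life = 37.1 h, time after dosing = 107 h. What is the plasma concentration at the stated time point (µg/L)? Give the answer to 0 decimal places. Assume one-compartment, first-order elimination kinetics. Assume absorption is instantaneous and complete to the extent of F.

199 µg/L

Amount reaching circulation = F × Dose = 0.26 × 2090 = 543.4 mg
C₀ = F·Dose / Vd = 543.4 / 370 = 1.469 mg/L
k = ln2 / t½ = 0.693147 / 37.1 = 0.01868 h⁻¹
C = C₀ · e^(−k·t) = 1.469 × e^(−0.01868 × 107)
  = 1.469 × 0.1355 = 0.1990 mg/L
Convert: 0.1990 mg/L × 1000 = 199.0 µg/L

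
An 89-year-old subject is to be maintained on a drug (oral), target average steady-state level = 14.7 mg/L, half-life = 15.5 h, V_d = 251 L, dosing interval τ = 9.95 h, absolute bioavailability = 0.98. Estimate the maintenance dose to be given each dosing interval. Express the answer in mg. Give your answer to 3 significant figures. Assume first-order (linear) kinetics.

1680 mg

k = ln2 / t½ = 0.693147 / 15.5 = 0.04472 h⁻¹
CL = k × Vd = 0.04472 × 251 = 11.22 L/h
At steady state, F × (Dose/τ) = Css × CL.
Dose = Css × CL × τ / F = 14.7 × 11.22 × 9.95 / 0.98 = 1675 mg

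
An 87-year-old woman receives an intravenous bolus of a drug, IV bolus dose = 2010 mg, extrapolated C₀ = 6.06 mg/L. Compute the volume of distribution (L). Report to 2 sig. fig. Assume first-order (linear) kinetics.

Vd = Dose / C₀ = 2010 / 6.06 = 331.7 L

330 L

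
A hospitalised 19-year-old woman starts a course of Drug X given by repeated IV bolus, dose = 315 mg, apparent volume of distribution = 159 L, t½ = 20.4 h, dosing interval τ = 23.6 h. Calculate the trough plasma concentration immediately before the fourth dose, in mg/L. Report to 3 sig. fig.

C₀ per dose = Dose / Vd = 315 / 159 = 1.981 mg/L
k = ln2 / t½ = 0.693147 / 20.4 = 0.03398 h⁻¹
Fraction remaining after one interval: r = e^(−kτ) = e^(−0.03398 × 23.6) = 0.4485
Before dose 4, 3 doses have been given (aged 1τ, 2τ, 3τ).
C_trough = C₀ × (r + r² + … + r^3) = C₀ × r(1−r^3)/(1−r)
        = 1.981 × 0.4485 × (1 − 0.09022) / (1 − 0.4485) = 1.466 mg/L

1.47 mg/L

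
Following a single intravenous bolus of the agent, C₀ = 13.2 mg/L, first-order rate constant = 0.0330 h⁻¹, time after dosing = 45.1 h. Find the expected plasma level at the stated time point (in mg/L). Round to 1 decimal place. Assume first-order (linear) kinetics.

C = C₀ · e^(−k·t) = 13.20 × e^(−0.03300 × 45.1)
  = 13.20 × 0.2258 = 2.981 mg/L

3.0 mg/L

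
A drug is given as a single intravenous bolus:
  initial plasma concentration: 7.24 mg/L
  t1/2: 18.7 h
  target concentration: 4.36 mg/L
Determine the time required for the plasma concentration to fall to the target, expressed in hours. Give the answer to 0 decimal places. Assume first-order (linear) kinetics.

k = ln2 / t½ = 0.693147 / 18.7 = 0.03707 h⁻¹
t = ln(C₀ / C) / k = ln(7.240 / 4.36) / 0.03707
  = ln(1.661) / 0.03707 = 0.5074 / 0.03707 = 13.69 h

14 h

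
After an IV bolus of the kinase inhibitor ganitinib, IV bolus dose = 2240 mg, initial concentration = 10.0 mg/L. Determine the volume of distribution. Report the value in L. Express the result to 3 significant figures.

224 L

Vd = Dose / C₀ = 2240 / 10.0 = 224.0 L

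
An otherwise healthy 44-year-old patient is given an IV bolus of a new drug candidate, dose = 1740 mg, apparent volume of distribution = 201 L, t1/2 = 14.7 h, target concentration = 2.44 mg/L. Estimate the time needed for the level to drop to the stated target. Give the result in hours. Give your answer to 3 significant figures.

26.9 h

C₀ = Dose / Vd = 1740 / 201 = 8.657 mg/L
k = ln2 / t½ = 0.693147 / 14.7 = 0.04715 h⁻¹
t = ln(C₀ / C) / k = ln(8.657 / 2.44) / 0.04715
  = ln(3.548) / 0.04715 = 1.266 / 0.04715 = 26.85 h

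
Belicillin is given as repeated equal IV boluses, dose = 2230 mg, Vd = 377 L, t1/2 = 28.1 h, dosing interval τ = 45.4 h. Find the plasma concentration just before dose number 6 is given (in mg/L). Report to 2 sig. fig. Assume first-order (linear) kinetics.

2.9 mg/L

C₀ per dose = Dose / Vd = 2230 / 377 = 5.915 mg/L
k = ln2 / t½ = 0.693147 / 28.1 = 0.02467 h⁻¹
Fraction remaining after one interval: r = e^(−kτ) = e^(−0.02467 × 45.4) = 0.3263
Before dose 6, 5 doses have been given (aged 1τ, 2τ, 3τ, 4τ, 5τ).
C_trough = C₀ × (r + r² + … + r^5) = C₀ × r(1−r^5)/(1−r)
        = 5.915 × 0.3263 × (1 − 0.003699) / (1 − 0.3263) = 2.854 mg/L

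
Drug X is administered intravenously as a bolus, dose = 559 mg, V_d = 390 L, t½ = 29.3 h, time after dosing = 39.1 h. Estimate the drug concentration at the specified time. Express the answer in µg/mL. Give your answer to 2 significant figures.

0.57 µg/mL

C₀ = Dose / Vd = 559.0 / 390 = 1.433 mg/L
k = ln2 / t½ = 0.693147 / 29.3 = 0.02366 h⁻¹
C = C₀ · e^(−k·t) = 1.433 × e^(−0.02366 × 39.1)
  = 1.433 × 0.3965 = 0.5682 mg/L
(0.5682 mg/L = 0.5682 µg/mL)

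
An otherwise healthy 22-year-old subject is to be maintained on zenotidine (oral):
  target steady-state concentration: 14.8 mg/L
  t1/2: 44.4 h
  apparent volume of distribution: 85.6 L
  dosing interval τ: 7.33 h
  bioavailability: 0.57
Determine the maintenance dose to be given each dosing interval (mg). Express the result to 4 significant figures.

254.3 mg

k = ln2 / t½ = 0.693147 / 44.4 = 0.01561 h⁻¹
CL = k × Vd = 0.01561 × 85.6 = 1.336 L/h
At steady state, F × (Dose/τ) = Css × CL.
Dose = Css × CL × τ / F = 14.8 × 1.336 × 7.33 / 0.57 = 254.3 mg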